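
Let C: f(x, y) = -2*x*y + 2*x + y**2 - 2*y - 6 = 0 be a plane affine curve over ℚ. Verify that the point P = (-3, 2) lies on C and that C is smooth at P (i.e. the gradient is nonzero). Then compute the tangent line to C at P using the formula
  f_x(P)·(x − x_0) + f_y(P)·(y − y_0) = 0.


Tangent line at P: -2*x + 8*y - 22 = 0.

Step 1: f(-3, 2) = 0, so P lies on C.
Step 2: partial derivatives
  f_x(x, y) = 2 - 2*y, f_y(x, y) = -2*x + 2*y - 2.
  f_x(P) = -2, f_y(P) = 8 (gradient nonzero, so P is smooth).
Step 3: tangent line at P: -2·(x − -3) + 8·(y − 2) = 0.
Expanding: -2*x + 8*y - 22 = 0.


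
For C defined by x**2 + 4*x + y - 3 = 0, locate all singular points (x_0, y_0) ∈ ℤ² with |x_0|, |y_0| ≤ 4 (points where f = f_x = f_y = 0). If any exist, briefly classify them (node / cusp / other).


No singular points in the scanned grid; C is smooth there.

Compute partial derivatives:
  f_x = 2*x + 4.
  f_y = 1.
f_y = 1 is a nonzero constant, so f_y never vanishes: no point (x, y) can satisfy f = f_x = f_y = 0. In particular no (x, y) ∈ {−4, ..., 4}² is singular; the curve is smooth.


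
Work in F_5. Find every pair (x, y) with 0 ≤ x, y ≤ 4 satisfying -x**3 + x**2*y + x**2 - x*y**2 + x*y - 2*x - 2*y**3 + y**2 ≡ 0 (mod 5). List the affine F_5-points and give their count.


Affine F_5-points: {(0, 0), (0, 3), (1, 3), (2, 1), (3, 3)}; count = 5.

For each of the 25 pairs (x, y) ∈ F_5², evaluate f(x, y) mod 5. Record the zeros.
  x = 0: [0↦0, 1↦4, 2↦3, 3↦0, 4↦3]  zeros at y ∈ {0, 3}
  x = 1: [0↦3, 1↦3, 2↦1, 3↦0, 4↦3]  zeros at y ∈ {3}
  x = 2: [0↦2, 1↦0, 2↦4, 3↦2, 4↦2]  zeros at y ∈ {1}
  x = 3: [0↦1, 1↦4, 2↦1, 3↦0, 4↦4]  zeros at y ∈ {3}
  x = 4: [0↦4, 1↦4, 2↦1, 3↦3, 4↦3]  zeros at y ∈ ∅
Collecting zeros: affine points = {(0, 0), (0, 3), (1, 3), (2, 1), (3, 3)}.
Total count |C(F_5)_aff| = 5.


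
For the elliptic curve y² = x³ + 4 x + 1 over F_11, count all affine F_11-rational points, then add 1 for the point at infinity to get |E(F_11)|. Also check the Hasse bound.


Affine points = {(0, 1), (0, 10), (4, 2), (4, 9), (5, 5), (5, 6), (7, 3), (7, 8)}; affine count = 8; |E(F_11)| = 9.

Discriminant check: Δ ∝ 4a³ + 27b² = 4·4³ + 27·1² = 4·64 + 27·1 ≡ 8 (mod 11). Nonzero ⇒ E is nonsingular.
For each x ∈ F_11, compute rhs = x³ + 4·x + 1 mod 11, then count y ∈ F_11 with y² ≡ rhs.
  x = 0: rhs = 1, matching y values: 1, 10 (2 points).
  x = 1: rhs = 6, matching y values: none (0 points).
  x = 2: rhs = 6, matching y values: none (0 points).
  x = 3: rhs = 7, matching y values: none (0 points).
  x = 4: rhs = 4, matching y values: 2, 9 (2 points).
  x = 5: rhs = 3, matching y values: 5, 6 (2 points).
  x = 6: rhs = 10, matching y values: none (0 points).
  x = 7: rhs = 9, matching y values: 3, 8 (2 points).
  x = 8: rhs = 6, matching y values: none (0 points).
  x = 9: rhs = 7, matching y values: none (0 points).
  x = 10: rhs = 7, matching y values: none (0 points).
Total affine count: 8.
Full point count |E(F_11)| = 8 + 1 = 9.
Hasse bound: |9 − (11+1)| = |-3| = 3 ≤ 2√11 ≈ 6.6332 ✓.


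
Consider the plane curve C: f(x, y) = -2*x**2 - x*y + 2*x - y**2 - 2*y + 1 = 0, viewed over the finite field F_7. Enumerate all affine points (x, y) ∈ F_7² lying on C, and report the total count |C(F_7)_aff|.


Affine F_7-points: {(0, 2), (0, 3), (2, 4), (2, 6), (3, 3), (3, 6), (4, 4)}; count = 7.

For each of the 49 pairs (x, y) ∈ F_7², evaluate f(x, y) mod 7. Record the zeros.
  x = 0: [0↦1, 1↦5, 2↦0, 3↦0, 4↦5, 5↦1, 6↦2]  zeros at y ∈ {2, 3}
  x = 1: [0↦1, 1↦4, 2↦5, 3↦4, 4↦1, 5↦3, 6↦3]  zeros at y ∈ ∅
  x = 2: [0↦4, 1↦6, 2↦6, 3↦4, 4↦0, 5↦1, 6↦0]  zeros at y ∈ {4, 6}
  x = 3: [0↦3, 1↦4, 2↦3, 3↦0, 4↦2, 5↦2, 6↦0]  zeros at y ∈ {3, 6}
  x = 4: [0↦5, 1↦5, 2↦3, 3↦6, 4↦0, 5↦6, 6↦3]  zeros at y ∈ {4}
  x = 5: [0↦3, 1↦2, 2↦6, 3↦1, 4↦1, 5↦6, 6↦2]  zeros at y ∈ ∅
  x = 6: [0↦4, 1↦2, 2↦5, 3↦6, 4↦5, 5↦2, 6↦4]  zeros at y ∈ ∅
Collecting zeros: affine points = {(0, 2), (0, 3), (2, 4), (2, 6), (3, 3), (3, 6), (4, 4)}.
Total count |C(F_7)_aff| = 7.


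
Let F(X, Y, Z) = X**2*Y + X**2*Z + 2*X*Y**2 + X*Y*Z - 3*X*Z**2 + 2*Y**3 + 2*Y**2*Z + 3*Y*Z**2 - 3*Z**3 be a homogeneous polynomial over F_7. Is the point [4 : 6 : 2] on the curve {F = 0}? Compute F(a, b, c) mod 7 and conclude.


F(4,6,2) ≡ 4 (mod 7); P is NOT on the curve.

Evaluate F(4, 6, 2) term-by-term (mod 7).
  X**2*Y ↦ 1·16·6·1 = 96
  X**2*Z ↦ 1·16·1·2 = 32
  2*X*Y**2 ↦ 2·4·36·1 = 288
  X*Y*Z ↦ 1·4·6·2 = 48
  -3*X*Z**2 ↦ -3·4·1·4 = -48
  2*Y**3 ↦ 2·1·216·1 = 432
  2*Y**2*Z ↦ 2·1·36·2 = 144
  3*Y*Z**2 ↦ 3·1·6·4 = 72
  -3*Z**3 ↦ -3·1·1·8 = -24
Sum: F(4, 6, 2) = (96) + (32) + (288) + (48) + (-48) + (432) + (144) + (72) + (-24) = 1040.
Reducing mod 7: 1040 ≡ 4 (mod 7).
Since F(a, b, c) ≡ 4 ≠ 0 (mod 7), P does NOT lie on the curve.


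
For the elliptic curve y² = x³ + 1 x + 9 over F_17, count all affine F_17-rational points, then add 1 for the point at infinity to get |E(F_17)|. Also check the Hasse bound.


Affine points = {(0, 3), (0, 14), (2, 6), (2, 11), (4, 3), (4, 14), (7, 6), (7, 11), (8, 6), (8, 11), (9, 4), (9, 13), (10, 4), (10, 13), (11, 5), (11, 12), (12, 7), (12, 10), (13, 3), (13, 14), (14, 8), (14, 9), (15, 4), (15, 13)}; affine count = 24; |E(F_17)| = 25.

Discriminant check: Δ ∝ 4a³ + 27b² = 4·1³ + 27·9² = 4·1 + 27·81 ≡ 15 (mod 17). Nonzero ⇒ E is nonsingular.
For each x ∈ F_17, compute rhs = x³ + 1·x + 9 mod 17, then count y ∈ F_17 with y² ≡ rhs.
  x = 0: rhs = 9, matching y values: 3, 14 (2 points).
  x = 1: rhs = 11, matching y values: none (0 points).
  x = 2: rhs = 2, matching y values: 6, 11 (2 points).
  x = 3: rhs = 5, matching y values: none (0 points).
  x = 4: rhs = 9, matching y values: 3, 14 (2 points).
  x = 5: rhs = 3, matching y values: none (0 points).
  x = 6: rhs = 10, matching y values: none (0 points).
  x = 7: rhs = 2, matching y values: 6, 11 (2 points).
  x = 8: rhs = 2, matching y values: 6, 11 (2 points).
  x = 9: rhs = 16, matching y values: 4, 13 (2 points).
  x = 10: rhs = 16, matching y values: 4, 13 (2 points).
  x = 11: rhs = 8, matching y values: 5, 12 (2 points).
  x = 12: rhs = 15, matching y values: 7, 10 (2 points).
  x = 13: rhs = 9, matching y values: 3, 14 (2 points).
  x = 14: rhs = 13, matching y values: 8, 9 (2 points).
  x = 15: rhs = 16, matching y values: 4, 13 (2 points).
  x = 16: rhs = 7, matching y values: none (0 points).
Total affine count: 24.
Full point count |E(F_17)| = 24 + 1 = 25.
Hasse bound: |25 − (17+1)| = |7| = 7 ≤ 2√17 ≈ 8.2462 ✓.


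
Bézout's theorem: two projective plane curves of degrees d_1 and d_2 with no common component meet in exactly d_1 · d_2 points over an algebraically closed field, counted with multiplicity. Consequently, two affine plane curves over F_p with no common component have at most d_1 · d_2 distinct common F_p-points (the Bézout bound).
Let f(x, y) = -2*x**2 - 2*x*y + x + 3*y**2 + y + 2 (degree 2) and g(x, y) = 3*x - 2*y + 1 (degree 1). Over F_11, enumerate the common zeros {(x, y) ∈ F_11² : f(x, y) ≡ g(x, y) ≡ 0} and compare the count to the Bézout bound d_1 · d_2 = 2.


Common zeros: {(1, 2), (5, 8)}; count = 2; Bézout bound = 2.

deg(f) = 2, deg(g) = 1, so Bézout bound = 2.
Scan x ∈ F_11. For each x, list the y ∈ F_11 with f(x, y) ≡ 0 and those with g(x, y) ≡ 0 (mod 11); the common zeros in that column are the intersection.
  x = 0: f ≡ 0 at y ∈ ∅; g ≡ 0 at y ∈ {6}; common: ∅.
  x = 1: f ≡ 0 at y ∈ {2}; g ≡ 0 at y ∈ {2}; common: {2}.
  x = 2: f ≡ 0 at y ∈ ∅; g ≡ 0 at y ∈ {9}; common: ∅.
  x = 3: f ≡ 0 at y ∈ {2, 7}; g ≡ 0 at y ∈ {5}; common: ∅.
  x = 4: f ≡ 0 at y ∈ {8, 9}; g ≡ 0 at y ∈ {1}; common: ∅.
  x = 5: f ≡ 0 at y ∈ {6, 8}; g ≡ 0 at y ∈ {8}; common: {8}.
  x = 6: f ≡ 0 at y ∈ {5, 6}; g ≡ 0 at y ∈ {4}; common: ∅.
  x = 7: f ≡ 0 at y ∈ {1, 7}; g ≡ 0 at y ∈ {0}; common: ∅.
  x = 8: f ≡ 0 at y ∈ ∅; g ≡ 0 at y ∈ {7}; common: ∅.
  x = 9: f ≡ 0 at y ∈ {1}; g ≡ 0 at y ∈ {3}; common: ∅.
  x = 10: f ≡ 0 at y ∈ ∅; g ≡ 0 at y ∈ {10}; common: ∅.
Collecting: common zeros = {(1, 2), (5, 8)}, so the count is 2.
Comparison with the Bézout bound: 2 ≤ 2 = deg(f)·deg(g), as expected for curves with no common component (the bound is attained).


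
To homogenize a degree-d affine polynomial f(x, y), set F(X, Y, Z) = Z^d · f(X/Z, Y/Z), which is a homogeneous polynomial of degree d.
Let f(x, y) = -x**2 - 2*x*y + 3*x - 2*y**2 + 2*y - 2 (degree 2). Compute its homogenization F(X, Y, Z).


F(X, Y, Z) = -X**2 - 2*X*Y + 3*X*Z - 2*Y**2 + 2*Y*Z - 2*Z**2

deg(f) = 2.
Substitute x = X/Z, y = Y/Z into f, then multiply by Z^2.
  monomial -1·x^2·y^0 ↦ -1·X^2·Y^0·Z^0.
  monomial -2·x^1·y^1 ↦ -2·X^1·Y^1·Z^0.
  monomial 3·x^1·y^0 ↦ 3·X^1·Y^0·Z^1.
  monomial -2·x^0·y^2 ↦ -2·X^0·Y^2·Z^0.
  monomial 2·x^0·y^1 ↦ 2·X^0·Y^1·Z^1.
  monomial -2·x^0·y^0 ↦ -2·X^0·Y^0·Z^2.
Collecting: F(X, Y, Z) = -X**2 - 2*X*Y + 3*X*Z - 2*Y**2 + 2*Y*Z - 2*Z**2.


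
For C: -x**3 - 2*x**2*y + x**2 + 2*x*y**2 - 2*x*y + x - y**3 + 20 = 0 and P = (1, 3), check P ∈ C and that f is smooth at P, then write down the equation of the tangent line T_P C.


Tangent line at P: 57 - 19*y = 0.

Step 1: f(1, 3) = 0, so P lies on C.
Step 2: partial derivatives
  f_x(x, y) = -3*x**2 - 4*x*y + 2*x + 2*y**2 - 2*y + 1, f_y(x, y) = -2*x**2 + 4*x*y - 2*x - 3*y**2.
  f_x(P) = 0, f_y(P) = -19 (gradient nonzero, so P is smooth).
Step 3: tangent line at P: 0·(x − 1) + -19·(y − 3) = 0.
Expanding: 57 - 19*y = 0.


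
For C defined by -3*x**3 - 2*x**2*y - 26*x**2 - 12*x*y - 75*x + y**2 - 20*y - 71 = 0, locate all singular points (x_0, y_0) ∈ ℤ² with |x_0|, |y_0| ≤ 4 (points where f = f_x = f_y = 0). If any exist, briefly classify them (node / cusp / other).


Singular points: {(-3, 1)}; classification: node.

Compute partial derivatives:
  f_x = -9*x**2 - 4*x*y - 52*x - 12*y - 75.
  f_y = -2*x**2 - 12*x + 2*y - 20.
Scan x_0 ∈ {−4, ..., 4}. For each x_0, f_y(x_0, y) is a polynomial in y; find its integer roots y ∈ {−4, ..., 4}, then test f_x and f at those candidates.
  x = -4: f_y(-4, y) = 2*y - 4; vanishes at y ∈ {2}. (-4, 2): f_x = -3 ≠ 0.
  x = -3: f_y(-3, y) = 2*y - 2; vanishes at y ∈ {1}. (-3, 1): f_x = 0, f = 0 — SINGULAR.
  x = -2: f_y(-2, y) = 2*y - 4; vanishes at y ∈ {2}. (-2, 2): f_x = -15 ≠ 0.
  x = -1: f_y(-1, y) = 2*y - 10; no integer root y with |y| ≤ 4.
  x = 0: f_y(0, y) = 2*y - 20; no integer root y with |y| ≤ 4.
  x = 1: f_y(1, y) = 2*y - 34; no integer root y with |y| ≤ 4.
  x = 2: f_y(2, y) = 2*y - 52; no integer root y with |y| ≤ 4.
  x = 3: f_y(3, y) = 2*y - 74; no integer root y with |y| ≤ 4.
  x = 4: f_y(4, y) = 2*y - 100; no integer root y with |y| ≤ 4.
Only singular point on the grid: (-3, 1).
Classify: substitute x = -3 + u, y = 1 + v and expand: f = -3*u**3 - 2*u**2*v - u**2 + v**2.
No constant or linear terms (consistent with a singular point). Quadratic part: -u**2 + v**2. Cubic part: -3*u**3 - 2*u**2*v.
The quadratic part v**2 - u**2 = (v − u)(v + u) splits into two distinct linear factors, so there are two distinct tangent lines y − 1 = ±(x − -3) — this is a node (ordinary double point).
Classification: node.


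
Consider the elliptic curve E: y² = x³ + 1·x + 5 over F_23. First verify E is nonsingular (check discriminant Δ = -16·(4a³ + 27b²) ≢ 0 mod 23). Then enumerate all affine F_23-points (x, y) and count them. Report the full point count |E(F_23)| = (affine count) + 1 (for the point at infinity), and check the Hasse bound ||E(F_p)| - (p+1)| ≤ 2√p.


Affine points = {(3, 9), (3, 14), (4, 2), (4, 21), (10, 7), (10, 16), (11, 6), (11, 17), (14, 7), (14, 16), (16, 0), (17, 6), (17, 17), (18, 6), (18, 17), (19, 11), (19, 12), (21, 8), (21, 15), (22, 7), (22, 16)}; affine count = 21; |E(F_23)| = 22.

Discriminant check: Δ ∝ 4a³ + 27b² = 4·1³ + 27·5² = 4·1 + 27·25 ≡ 12 (mod 23). Nonzero ⇒ E is nonsingular.
For each x ∈ F_23, compute rhs = x³ + 1·x + 5 mod 23, then count y ∈ F_23 with y² ≡ rhs.
  x = 0: rhs = 5, matching y values: none (0 points).
  x = 1: rhs = 7, matching y values: none (0 points).
  x = 2: rhs = 15, matching y values: none (0 points).
  x = 3: rhs = 12, matching y values: 9, 14 (2 points).
  x = 4: rhs = 4, matching y values: 2, 21 (2 points).
  x = 5: rhs = 20, matching y values: none (0 points).
  x = 6: rhs = 20, matching y values: none (0 points).
  x = 7: rhs = 10, matching y values: none (0 points).
  x = 8: rhs = 19, matching y values: none (0 points).
  x = 9: rhs = 7, matching y values: none (0 points).
  x = 10: rhs = 3, matching y values: 7, 16 (2 points).
  x = 11: rhs = 13, matching y values: 6, 17 (2 points).
  x = 12: rhs = 20, matching y values: none (0 points).
  x = 13: rhs = 7, matching y values: none (0 points).
  x = 14: rhs = 3, matching y values: 7, 16 (2 points).
  x = 15: rhs = 14, matching y values: none (0 points).
  x = 16: rhs = 0, matching y values: 0 (1 points).
  x = 17: rhs = 13, matching y values: 6, 17 (2 points).
  x = 18: rhs = 13, matching y values: 6, 17 (2 points).
  x = 19: rhs = 6, matching y values: 11, 12 (2 points).
  x = 20: rhs = 21, matching y values: none (0 points).
  x = 21: rhs = 18, matching y values: 8, 15 (2 points).
  x = 22: rhs = 3, matching y values: 7, 16 (2 points).
Total affine count: 21.
Full point count |E(F_23)| = 21 + 1 = 22.
Hasse bound: |22 − (23+1)| = |-2| = 2 ≤ 2√23 ≈ 9.5917 ✓.


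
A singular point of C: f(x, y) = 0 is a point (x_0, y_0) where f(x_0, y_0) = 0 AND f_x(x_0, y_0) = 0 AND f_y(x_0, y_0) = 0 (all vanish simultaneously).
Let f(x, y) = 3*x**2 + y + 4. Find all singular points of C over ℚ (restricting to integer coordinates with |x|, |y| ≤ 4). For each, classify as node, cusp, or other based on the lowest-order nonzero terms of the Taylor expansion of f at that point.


No singular points in the scanned grid; C is smooth there.

Compute partial derivatives:
  f_x = 6*x.
  f_y = 1.
f_y = 1 is a nonzero constant, so f_y never vanishes: no point (x, y) can satisfy f = f_x = f_y = 0. In particular no (x, y) ∈ {−4, ..., 4}² is singular; the curve is smooth.


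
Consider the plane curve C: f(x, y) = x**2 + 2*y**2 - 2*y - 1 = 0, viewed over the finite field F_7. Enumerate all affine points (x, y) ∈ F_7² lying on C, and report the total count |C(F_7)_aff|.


Affine F_7-points: {(1, 0), (1, 1), (2, 2), (2, 6), (5, 2), (5, 6), (6, 0), (6, 1)}; count = 8.

For each of the 49 pairs (x, y) ∈ F_7², evaluate f(x, y) mod 7. Record the zeros.
  x = 0: [0↦6, 1↦6, 2↦3, 3↦4, 4↦2, 5↦4, 6↦3]  zeros at y ∈ ∅
  x = 1: [0↦0, 1↦0, 2↦4, 3↦5, 4↦3, 5↦5, 6↦4]  zeros at y ∈ {0, 1}
  x = 2: [0↦3, 1↦3, 2↦0, 3↦1, 4↦6, 5↦1, 6↦0]  zeros at y ∈ {2, 6}
  x = 3: [0↦1, 1↦1, 2↦5, 3↦6, 4↦4, 5↦6, 6↦5]  zeros at y ∈ ∅
  x = 4: [0↦1, 1↦1, 2↦5, 3↦6, 4↦4, 5↦6, 6↦5]  zeros at y ∈ ∅
  x = 5: [0↦3, 1↦3, 2↦0, 3↦1, 4↦6, 5↦1, 6↦0]  zeros at y ∈ {2, 6}
  x = 6: [0↦0, 1↦0, 2↦4, 3↦5, 4↦3, 5↦5, 6↦4]  zeros at y ∈ {0, 1}
Collecting zeros: affine points = {(1, 0), (1, 1), (2, 2), (2, 6), (5, 2), (5, 6), (6, 0), (6, 1)}.
Total count |C(F_7)_aff| = 8.


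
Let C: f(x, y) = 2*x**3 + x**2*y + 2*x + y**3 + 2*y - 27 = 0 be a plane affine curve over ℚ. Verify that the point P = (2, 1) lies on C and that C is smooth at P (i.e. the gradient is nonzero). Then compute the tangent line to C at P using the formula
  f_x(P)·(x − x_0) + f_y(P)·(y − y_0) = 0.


Tangent line at P: 30*x + 9*y - 69 = 0.

Step 1: f(2, 1) = 0, so P lies on C.
Step 2: partial derivatives
  f_x(x, y) = 6*x**2 + 2*x*y + 2, f_y(x, y) = x**2 + 3*y**2 + 2.
  f_x(P) = 30, f_y(P) = 9 (gradient nonzero, so P is smooth).
Step 3: tangent line at P: 30·(x − 2) + 9·(y − 1) = 0.
Expanding: 30*x + 9*y - 69 = 0.


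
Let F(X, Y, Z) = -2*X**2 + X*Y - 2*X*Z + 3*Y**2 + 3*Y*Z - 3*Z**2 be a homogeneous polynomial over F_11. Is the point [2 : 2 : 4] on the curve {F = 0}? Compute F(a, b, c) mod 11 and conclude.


F(2,2,4) ≡ 1 (mod 11); P is NOT on the curve.

Evaluate F(2, 2, 4) term-by-term (mod 11).
  -2*X**2 ↦ -2·4·1·1 = -8
  X*Y ↦ 1·2·2·1 = 4
  -2*X*Z ↦ -2·2·1·4 = -16
  3*Y**2 ↦ 3·1·4·1 = 12
  3*Y*Z ↦ 3·1·2·4 = 24
  -3*Z**2 ↦ -3·1·1·16 = -48
Sum: F(2, 2, 4) = (-8) + (4) + (-16) + (12) + (24) + (-48) = -32.
Reducing mod 11: -32 ≡ 1 (mod 11).
Since F(a, b, c) ≡ 1 ≠ 0 (mod 11), P does NOT lie on the curve.


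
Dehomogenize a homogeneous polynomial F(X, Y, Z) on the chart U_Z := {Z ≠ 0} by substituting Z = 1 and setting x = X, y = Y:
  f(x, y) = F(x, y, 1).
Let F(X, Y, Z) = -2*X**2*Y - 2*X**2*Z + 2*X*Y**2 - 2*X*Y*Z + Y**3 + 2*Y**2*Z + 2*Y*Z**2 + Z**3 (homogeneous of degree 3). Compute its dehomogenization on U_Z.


f(x, y) = -2*x**2*y - 2*x**2 + 2*x*y**2 - 2*x*y + y**3 + 2*y**2 + 2*y + 1

On U_Z we set Z = 1. Each monomial c·X^i·Y^j·Z^k in F becomes c·x^i·y^j·1^k = c·x^i·y^j.
Substituting Z = 1: F(X, Y, 1) = -2*x**2*y - 2*x**2 + 2*x*y**2 - 2*x*y + y**3 + 2*y**2 + 2*y + 1.
Note: deg(f) ≤ deg(F) = 3; strict inequality happens when F is divisible by Z (lost terms).


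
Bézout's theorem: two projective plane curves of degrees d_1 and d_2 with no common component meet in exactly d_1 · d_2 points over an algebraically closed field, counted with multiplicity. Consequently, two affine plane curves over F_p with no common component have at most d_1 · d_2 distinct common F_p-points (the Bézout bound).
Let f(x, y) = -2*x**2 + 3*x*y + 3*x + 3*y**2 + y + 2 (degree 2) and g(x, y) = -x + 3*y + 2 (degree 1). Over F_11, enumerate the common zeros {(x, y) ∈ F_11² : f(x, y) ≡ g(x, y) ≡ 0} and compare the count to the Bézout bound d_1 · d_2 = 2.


Common zeros: {(2, 0), (9, 6)}; count = 2; Bézout bound = 2.

deg(f) = 2, deg(g) = 1, so Bézout bound = 2.
Scan x ∈ F_11. For each x, list the y ∈ F_11 with f(x, y) ≡ 0 and those with g(x, y) ≡ 0 (mod 11); the common zeros in that column are the intersection.
  x = 0: f ≡ 0 at y ∈ ∅; g ≡ 0 at y ∈ {3}; common: ∅.
  x = 1: f ≡ 0 at y ∈ ∅; g ≡ 0 at y ∈ {7}; common: ∅.
  x = 2: f ≡ 0 at y ∈ {0, 5}; g ≡ 0 at y ∈ {0}; common: {0}.
  x = 3: f ≡ 0 at y ∈ ∅; g ≡ 0 at y ∈ {4}; common: ∅.
  x = 4: f ≡ 0 at y ∈ {7}; g ≡ 0 at y ∈ {8}; common: ∅.
  x = 5: f ≡ 0 at y ∈ {0, 2}; g ≡ 0 at y ∈ {1}; common: ∅.
  x = 6: f ≡ 0 at y ∈ ∅; g ≡ 0 at y ∈ {5}; common: ∅.
  x = 7: f ≡ 0 at y ∈ {5, 6}; g ≡ 0 at y ∈ {9}; common: ∅.
  x = 8: f ≡ 0 at y ∈ {3, 7}; g ≡ 0 at y ∈ {2}; common: ∅.
  x = 9: f ≡ 0 at y ∈ {3, 6}; g ≡ 0 at y ∈ {6}; common: {6}.
  x = 10: f ≡ 0 at y ∈ ∅; g ≡ 0 at y ∈ {10}; common: ∅.
Collecting: common zeros = {(2, 0), (9, 6)}, so the count is 2.
Comparison with the Bézout bound: 2 ≤ 2 = deg(f)·deg(g), as expected for curves with no common component (the bound is attained).


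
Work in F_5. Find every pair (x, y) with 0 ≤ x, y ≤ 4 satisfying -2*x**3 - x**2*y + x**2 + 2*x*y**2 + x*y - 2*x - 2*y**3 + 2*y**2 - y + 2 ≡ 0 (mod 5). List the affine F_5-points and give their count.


Affine F_5-points: {(1, 1), (3, 1), (4, 2)}; count = 3.

For each of the 25 pairs (x, y) ∈ F_5², evaluate f(x, y) mod 5. Record the zeros.
  x = 0: [0↦2, 1↦1, 2↦2, 3↦3, 4↦2]  zeros at y ∈ ∅
  x = 1: [0↦4, 1↦0, 2↦2, 3↦3, 4↦1]  zeros at y ∈ {1}
  x = 2: [0↦1, 1↦2, 2↦3, 3↦2, 4↦2]  zeros at y ∈ ∅
  x = 3: [0↦1, 1↦0, 2↦3, 3↦3, 4↦3]  zeros at y ∈ {1}
  x = 4: [0↦2, 1↦2, 2↦0, 3↦4, 4↦2]  zeros at y ∈ {2}
Collecting zeros: affine points = {(1, 1), (3, 1), (4, 2)}.
Total count |C(F_5)_aff| = 3.


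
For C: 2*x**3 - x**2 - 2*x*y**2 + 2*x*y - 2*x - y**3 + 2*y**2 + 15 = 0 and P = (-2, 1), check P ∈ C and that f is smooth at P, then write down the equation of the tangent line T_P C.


Tangent line at P: 26*x + 5*y + 47 = 0.

Step 1: f(-2, 1) = 0, so P lies on C.
Step 2: partial derivatives
  f_x(x, y) = 6*x**2 - 2*x - 2*y**2 + 2*y - 2, f_y(x, y) = -4*x*y + 2*x - 3*y**2 + 4*y.
  f_x(P) = 26, f_y(P) = 5 (gradient nonzero, so P is smooth).
Step 3: tangent line at P: 26·(x − -2) + 5·(y − 1) = 0.
Expanding: 26*x + 5*y + 47 = 0.


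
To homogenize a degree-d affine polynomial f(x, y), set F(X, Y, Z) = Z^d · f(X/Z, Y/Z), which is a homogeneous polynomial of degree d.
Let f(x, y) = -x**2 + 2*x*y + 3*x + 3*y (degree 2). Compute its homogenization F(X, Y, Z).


F(X, Y, Z) = -X**2 + 2*X*Y + 3*X*Z + 3*Y*Z

deg(f) = 2.
Substitute x = X/Z, y = Y/Z into f, then multiply by Z^2.
  monomial -1·x^2·y^0 ↦ -1·X^2·Y^0·Z^0.
  monomial 2·x^1·y^1 ↦ 2·X^1·Y^1·Z^0.
  monomial 3·x^1·y^0 ↦ 3·X^1·Y^0·Z^1.
  monomial 3·x^0·y^1 ↦ 3·X^0·Y^1·Z^1.
Collecting: F(X, Y, Z) = -X**2 + 2*X*Y + 3*X*Z + 3*Y*Z.


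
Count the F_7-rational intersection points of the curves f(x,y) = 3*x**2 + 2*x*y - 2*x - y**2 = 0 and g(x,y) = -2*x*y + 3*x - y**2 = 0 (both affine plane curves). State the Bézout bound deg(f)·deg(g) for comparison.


Common zeros: {(0, 0), (1, 4), (3, 6)}; count = 3; Bézout bound = 4.

deg(f) = 2, deg(g) = 2, so Bézout bound = 4.
Scan x ∈ F_7. For each x, list the y ∈ F_7 with f(x, y) ≡ 0 and those with g(x, y) ≡ 0 (mod 7); the common zeros in that column are the intersection.
  x = 0: f ≡ 0 at y ∈ {0}; g ≡ 0 at y ∈ {0}; common: {0}.
  x = 1: f ≡ 0 at y ∈ {4, 5}; g ≡ 0 at y ∈ {1, 4}; common: {4}.
  x = 2: f ≡ 0 at y ∈ ∅; g ≡ 0 at y ∈ ∅; common: ∅.
  x = 3: f ≡ 0 at y ∈ {0, 6}; g ≡ 0 at y ∈ {2, 6}; common: {6}.
  x = 4: f ≡ 0 at y ∈ {4}; g ≡ 0 at y ∈ {3}; common: ∅.
  x = 5: f ≡ 0 at y ∈ ∅; g ≡ 0 at y ∈ ∅; common: ∅.
  x = 6: f ≡ 0 at y ∈ ∅; g ≡ 0 at y ∈ ∅; common: ∅.
Collecting: common zeros = {(0, 0), (1, 4), (3, 6)}, so the count is 3.
Comparison with the Bézout bound: 3 ≤ 4 = deg(f)·deg(g), as expected for curves with no common component (the affine F_7-count falls short of the bound because intersections may lie at infinity, over extension fields, or carry multiplicity).


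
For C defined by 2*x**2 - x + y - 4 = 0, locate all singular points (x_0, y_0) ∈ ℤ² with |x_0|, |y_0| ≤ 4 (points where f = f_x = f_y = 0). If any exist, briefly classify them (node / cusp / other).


No singular points in the scanned grid; C is smooth there.

Compute partial derivatives:
  f_x = 4*x - 1.
  f_y = 1.
f_y = 1 is a nonzero constant, so f_y never vanishes: no point (x, y) can satisfy f = f_x = f_y = 0. In particular no (x, y) ∈ {−4, ..., 4}² is singular; the curve is smooth.


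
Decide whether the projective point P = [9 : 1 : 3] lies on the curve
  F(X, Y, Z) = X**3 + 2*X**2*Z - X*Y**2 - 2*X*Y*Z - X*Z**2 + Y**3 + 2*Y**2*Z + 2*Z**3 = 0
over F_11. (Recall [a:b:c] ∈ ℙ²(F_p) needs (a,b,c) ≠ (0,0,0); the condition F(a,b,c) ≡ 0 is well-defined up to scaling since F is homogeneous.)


F(9,1,3) ≡ 10 (mod 11); P is NOT on the curve.

Evaluate F(9, 1, 3) term-by-term (mod 11).
  X**3 ↦ 1·729·1·1 = 729
  2*X**2*Z ↦ 2·81·1·3 = 486
  -X*Y**2 ↦ -1·9·1·1 = -9
  -2*X*Y*Z ↦ -2·9·1·3 = -54
  -X*Z**2 ↦ -1·9·1·9 = -81
  Y**3 ↦ 1·1·1·1 = 1
  2*Y**2*Z ↦ 2·1·1·3 = 6
  2*Z**3 ↦ 2·1·1·27 = 54
Sum: F(9, 1, 3) = (729) + (486) + (-9) + (-54) + (-81) + (1) + (6) + (54) = 1132.
Reducing mod 11: 1132 ≡ 10 (mod 11).
Since F(a, b, c) ≡ 10 ≠ 0 (mod 11), P does NOT lie on the curve.


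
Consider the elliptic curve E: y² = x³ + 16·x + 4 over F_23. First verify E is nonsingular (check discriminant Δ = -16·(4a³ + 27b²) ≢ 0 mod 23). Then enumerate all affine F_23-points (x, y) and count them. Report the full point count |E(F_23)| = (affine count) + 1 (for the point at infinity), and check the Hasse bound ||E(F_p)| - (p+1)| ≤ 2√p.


Affine points = {(0, 2), (0, 21), (5, 5), (5, 18), (8, 0), (9, 7), (9, 16), (11, 4), (11, 19), (15, 10), (15, 13), (16, 3), (16, 20), (18, 11), (18, 12)}; affine count = 15; |E(F_23)| = 16.

Discriminant check: Δ ∝ 4a³ + 27b² = 4·16³ + 27·4² = 4·4096 + 27·16 ≡ 3 (mod 23). Nonzero ⇒ E is nonsingular.
For each x ∈ F_23, compute rhs = x³ + 16·x + 4 mod 23, then count y ∈ F_23 with y² ≡ rhs.
  x = 0: rhs = 4, matching y values: 2, 21 (2 points).
  x = 1: rhs = 21, matching y values: none (0 points).
  x = 2: rhs = 21, matching y values: none (0 points).
  x = 3: rhs = 10, matching y values: none (0 points).
  x = 4: rhs = 17, matching y values: none (0 points).
  x = 5: rhs = 2, matching y values: 5, 18 (2 points).
  x = 6: rhs = 17, matching y values: none (0 points).
  x = 7: rhs = 22, matching y values: none (0 points).
  x = 8: rhs = 0, matching y values: 0 (1 points).
  x = 9: rhs = 3, matching y values: 7, 16 (2 points).
  x = 10: rhs = 14, matching y values: none (0 points).
  x = 11: rhs = 16, matching y values: 4, 19 (2 points).
  x = 12: rhs = 15, matching y values: none (0 points).
  x = 13: rhs = 17, matching y values: none (0 points).
  x = 14: rhs = 5, matching y values: none (0 points).
  x = 15: rhs = 8, matching y values: 10, 13 (2 points).
  x = 16: rhs = 9, matching y values: 3, 20 (2 points).
  x = 17: rhs = 14, matching y values: none (0 points).
  x = 18: rhs = 6, matching y values: 11, 12 (2 points).
  x = 19: rhs = 14, matching y values: none (0 points).
  x = 20: rhs = 21, matching y values: none (0 points).
  x = 21: rhs = 10, matching y values: none (0 points).
  x = 22: rhs = 10, matching y values: none (0 points).
Total affine count: 15.
Full point count |E(F_23)| = 15 + 1 = 16.
Hasse bound: |16 − (23+1)| = |-8| = 8 ≤ 2√23 ≈ 9.5917 ✓.


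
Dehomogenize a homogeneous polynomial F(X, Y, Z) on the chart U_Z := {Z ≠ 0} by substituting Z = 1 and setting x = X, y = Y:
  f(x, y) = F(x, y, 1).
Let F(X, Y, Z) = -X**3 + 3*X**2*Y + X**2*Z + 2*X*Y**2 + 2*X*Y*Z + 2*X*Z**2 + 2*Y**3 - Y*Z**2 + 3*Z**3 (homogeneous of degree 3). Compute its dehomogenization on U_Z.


f(x, y) = -x**3 + 3*x**2*y + x**2 + 2*x*y**2 + 2*x*y + 2*x + 2*y**3 - y + 3

On U_Z we set Z = 1. Each monomial c·X^i·Y^j·Z^k in F becomes c·x^i·y^j·1^k = c·x^i·y^j.
Substituting Z = 1: F(X, Y, 1) = -x**3 + 3*x**2*y + x**2 + 2*x*y**2 + 2*x*y + 2*x + 2*y**3 - y + 3.
Note: deg(f) ≤ deg(F) = 3; strict inequality happens when F is divisible by Z (lost terms).


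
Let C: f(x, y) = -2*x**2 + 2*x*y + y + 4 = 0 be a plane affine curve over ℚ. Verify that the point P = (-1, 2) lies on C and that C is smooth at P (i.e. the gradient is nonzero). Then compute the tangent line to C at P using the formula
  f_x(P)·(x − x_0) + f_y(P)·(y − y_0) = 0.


Tangent line at P: 8*x - y + 10 = 0.

Step 1: f(-1, 2) = 0, so P lies on C.
Step 2: partial derivatives
  f_x(x, y) = -4*x + 2*y, f_y(x, y) = 2*x + 1.
  f_x(P) = 8, f_y(P) = -1 (gradient nonzero, so P is smooth).
Step 3: tangent line at P: 8·(x − -1) + -1·(y − 2) = 0.
Expanding: 8*x - y + 10 = 0.


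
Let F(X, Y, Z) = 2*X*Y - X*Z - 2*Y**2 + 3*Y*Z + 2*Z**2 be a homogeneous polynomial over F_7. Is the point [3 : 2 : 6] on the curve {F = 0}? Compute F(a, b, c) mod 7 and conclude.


F(3,2,6) ≡ 3 (mod 7); P is NOT on the curve.

Evaluate F(3, 2, 6) term-by-term (mod 7).
  2*X*Y ↦ 2·3·2·1 = 12
  -X*Z ↦ -1·3·1·6 = -18
  -2*Y**2 ↦ -2·1·4·1 = -8
  3*Y*Z ↦ 3·1·2·6 = 36
  2*Z**2 ↦ 2·1·1·36 = 72
Sum: F(3, 2, 6) = (12) + (-18) + (-8) + (36) + (72) = 94.
Reducing mod 7: 94 ≡ 3 (mod 7).
Since F(a, b, c) ≡ 3 ≠ 0 (mod 7), P does NOT lie on the curve.


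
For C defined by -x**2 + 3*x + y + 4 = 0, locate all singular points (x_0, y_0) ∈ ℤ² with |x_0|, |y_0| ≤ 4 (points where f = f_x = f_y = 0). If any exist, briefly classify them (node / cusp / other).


No singular points in the scanned grid; C is smooth there.

Compute partial derivatives:
  f_x = 3 - 2*x.
  f_y = 1.
f_y = 1 is a nonzero constant, so f_y never vanishes: no point (x, y) can satisfy f = f_x = f_y = 0. In particular no (x, y) ∈ {−4, ..., 4}² is singular; the curve is smooth.


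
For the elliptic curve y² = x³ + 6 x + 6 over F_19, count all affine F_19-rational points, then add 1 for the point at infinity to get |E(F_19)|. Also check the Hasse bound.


Affine points = {(0, 5), (0, 14), (2, 8), (2, 11), (5, 3), (5, 16), (6, 7), (6, 12), (7, 7), (7, 12), (11, 4), (11, 15), (12, 1), (12, 18), (13, 1), (13, 18), (17, 9), (17, 10)}; affine count = 18; |E(F_19)| = 19.

Discriminant check: Δ ∝ 4a³ + 27b² = 4·6³ + 27·6² = 4·216 + 27·36 ≡ 12 (mod 19). Nonzero ⇒ E is nonsingular.
For each x ∈ F_19, compute rhs = x³ + 6·x + 6 mod 19, then count y ∈ F_19 with y² ≡ rhs.
  x = 0: rhs = 6, matching y values: 5, 14 (2 points).
  x = 1: rhs = 13, matching y values: none (0 points).
  x = 2: rhs = 7, matching y values: 8, 11 (2 points).
  x = 3: rhs = 13, matching y values: none (0 points).
  x = 4: rhs = 18, matching y values: none (0 points).
  x = 5: rhs = 9, matching y values: 3, 16 (2 points).
  x = 6: rhs = 11, matching y values: 7, 12 (2 points).
  x = 7: rhs = 11, matching y values: 7, 12 (2 points).
  x = 8: rhs = 15, matching y values: none (0 points).
  x = 9: rhs = 10, matching y values: none (0 points).
  x = 10: rhs = 2, matching y values: none (0 points).
  x = 11: rhs = 16, matching y values: 4, 15 (2 points).
  x = 12: rhs = 1, matching y values: 1, 18 (2 points).
  x = 13: rhs = 1, matching y values: 1, 18 (2 points).
  x = 14: rhs = 3, matching y values: none (0 points).
  x = 15: rhs = 13, matching y values: none (0 points).
  x = 16: rhs = 18, matching y values: none (0 points).
  x = 17: rhs = 5, matching y values: 9, 10 (2 points).
  x = 18: rhs = 18, matching y values: none (0 points).
Total affine count: 18.
Full point count |E(F_19)| = 18 + 1 = 19.
Hasse bound: |19 − (19+1)| = |-1| = 1 ≤ 2√19 ≈ 8.7178 ✓.


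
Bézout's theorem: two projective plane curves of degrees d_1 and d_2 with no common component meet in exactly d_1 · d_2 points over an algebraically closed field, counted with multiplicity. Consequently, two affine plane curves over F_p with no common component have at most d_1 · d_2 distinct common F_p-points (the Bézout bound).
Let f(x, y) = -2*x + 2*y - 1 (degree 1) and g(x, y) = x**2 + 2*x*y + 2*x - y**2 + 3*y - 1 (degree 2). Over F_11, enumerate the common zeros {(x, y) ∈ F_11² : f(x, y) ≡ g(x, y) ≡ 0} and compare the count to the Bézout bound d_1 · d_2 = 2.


Common zeros: {(4, 10), (10, 5)}; count = 2; Bézout bound = 2.

deg(f) = 1, deg(g) = 2, so Bézout bound = 2.
Scan x ∈ F_11. For each x, list the y ∈ F_11 with f(x, y) ≡ 0 and those with g(x, y) ≡ 0 (mod 11); the common zeros in that column are the intersection.
  x = 0: f ≡ 0 at y ∈ {6}; g ≡ 0 at y ∈ {5, 9}; common: ∅.
  x = 1: f ≡ 0 at y ∈ {7}; g ≡ 0 at y ∈ {8}; common: ∅.
  x = 2: f ≡ 0 at y ∈ {8}; g ≡ 0 at y ∈ {9}; common: ∅.
  x = 3: f ≡ 0 at y ∈ {9}; g ≡ 0 at y ∈ {1, 8}; common: ∅.
  x = 4: f ≡ 0 at y ∈ {10}; g ≡ 0 at y ∈ {1, 10}; common: {10}.
  x = 5: f ≡ 0 at y ∈ {0}; g ≡ 0 at y ∈ ∅; common: ∅.
  x = 6: f ≡ 0 at y ∈ {1}; g ≡ 0 at y ∈ ∅; common: ∅.
  x = 7: f ≡ 0 at y ∈ {2}; g ≡ 0 at y ∈ {7, 10}; common: ∅.
  x = 8: f ≡ 0 at y ∈ {3}; g ≡ 0 at y ∈ ∅; common: ∅.
  x = 9: f ≡ 0 at y ∈ {4}; g ≡ 0 at y ∈ ∅; common: ∅.
  x = 10: f ≡ 0 at y ∈ {5}; g ≡ 0 at y ∈ {5, 7}; common: {5}.
Collecting: common zeros = {(4, 10), (10, 5)}, so the count is 2.
Comparison with the Bézout bound: 2 ≤ 2 = deg(f)·deg(g), as expected for curves with no common component (the bound is attained).


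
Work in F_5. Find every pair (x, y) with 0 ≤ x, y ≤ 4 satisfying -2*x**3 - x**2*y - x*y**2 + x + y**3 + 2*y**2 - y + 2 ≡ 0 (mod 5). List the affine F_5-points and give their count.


Affine F_5-points: {(2, 3), (3, 2), (4, 1)}; count = 3.

For each of the 25 pairs (x, y) ∈ F_5², evaluate f(x, y) mod 5. Record the zeros.
  x = 0: [0↦2, 1↦4, 2↦1, 3↦4, 4↦4]  zeros at y ∈ ∅
  x = 1: [0↦1, 1↦1, 2↦4, 3↦1, 4↦3]  zeros at y ∈ ∅
  x = 2: [0↦3, 1↦4, 2↦1, 3↦0, 4↦2]  zeros at y ∈ {3}
  x = 3: [0↦1, 1↦1, 2↦0, 3↦4, 4↦4]  zeros at y ∈ {2}
  x = 4: [0↦3, 1↦0, 2↦4, 3↦1, 4↦2]  zeros at y ∈ {1}
Collecting zeros: affine points = {(2, 3), (3, 2), (4, 1)}.
Total count |C(F_5)_aff| = 3.


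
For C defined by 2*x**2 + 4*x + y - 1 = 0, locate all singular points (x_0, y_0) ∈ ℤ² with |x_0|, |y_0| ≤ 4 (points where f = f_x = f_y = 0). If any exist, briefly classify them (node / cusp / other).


No singular points in the scanned grid; C is smooth there.

Compute partial derivatives:
  f_x = 4*x + 4.
  f_y = 1.
f_y = 1 is a nonzero constant, so f_y never vanishes: no point (x, y) can satisfy f = f_x = f_y = 0. In particular no (x, y) ∈ {−4, ..., 4}² is singular; the curve is smooth.


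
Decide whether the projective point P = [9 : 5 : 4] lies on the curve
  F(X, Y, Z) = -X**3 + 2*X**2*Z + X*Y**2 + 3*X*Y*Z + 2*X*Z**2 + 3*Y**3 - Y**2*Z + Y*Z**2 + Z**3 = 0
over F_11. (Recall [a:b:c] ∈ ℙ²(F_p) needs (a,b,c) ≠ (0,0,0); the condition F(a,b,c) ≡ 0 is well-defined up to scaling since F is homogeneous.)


F(9,5,4) ≡ 5 (mod 11); P is NOT on the curve.

Evaluate F(9, 5, 4) term-by-term (mod 11).
  -X**3 ↦ -1·729·1·1 = -729
  2*X**2*Z ↦ 2·81·1·4 = 648
  X*Y**2 ↦ 1·9·25·1 = 225
  3*X*Y*Z ↦ 3·9·5·4 = 540
  2*X*Z**2 ↦ 2·9·1·16 = 288
  3*Y**3 ↦ 3·1·125·1 = 375
  -Y**2*Z ↦ -1·1·25·4 = -100
  Y*Z**2 ↦ 1·1·5·16 = 80
  Z**3 ↦ 1·1·1·64 = 64
Sum: F(9, 5, 4) = (-729) + (648) + (225) + (540) + (288) + (375) + (-100) + (80) + (64) = 1391.
Reducing mod 11: 1391 ≡ 5 (mod 11).
Since F(a, b, c) ≡ 5 ≠ 0 (mod 11), P does NOT lie on the curve.


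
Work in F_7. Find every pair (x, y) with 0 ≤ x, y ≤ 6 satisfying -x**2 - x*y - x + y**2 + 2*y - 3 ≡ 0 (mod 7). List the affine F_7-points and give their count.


Affine F_7-points: {(0, 1), (0, 4), (1, 3), (2, 3), (2, 4), (5, 1), (5, 2), (6, 2)}; count = 8.

For each of the 49 pairs (x, y) ∈ F_7², evaluate f(x, y) mod 7. Record the zeros.
  x = 0: [0↦4, 1↦0, 2↦5, 3↦5, 4↦0, 5↦4, 6↦3]  zeros at y ∈ {1, 4}
  x = 1: [0↦2, 1↦4, 2↦1, 3↦0, 4↦1, 5↦4, 6↦2]  zeros at y ∈ {3}
  x = 2: [0↦5, 1↦6, 2↦2, 3↦0, 4↦0, 5↦2, 6↦6]  zeros at y ∈ {3, 4}
  x = 3: [0↦6, 1↦6, 2↦1, 3↦5, 4↦4, 5↦5, 6↦1]  zeros at y ∈ ∅
  x = 4: [0↦5, 1↦4, 2↦5, 3↦1, 4↦6, 5↦6, 6↦1]  zeros at y ∈ ∅
  x = 5: [0↦2, 1↦0, 2↦0, 3↦2, 4↦6, 5↦5, 6↦6]  zeros at y ∈ {1, 2}
  x = 6: [0↦4, 1↦1, 2↦0, 3↦1, 4↦4, 5↦2, 6↦2]  zeros at y ∈ {2}
Collecting zeros: affine points = {(0, 1), (0, 4), (1, 3), (2, 3), (2, 4), (5, 1), (5, 2), (6, 2)}.
Total count |C(F_7)_aff| = 8.


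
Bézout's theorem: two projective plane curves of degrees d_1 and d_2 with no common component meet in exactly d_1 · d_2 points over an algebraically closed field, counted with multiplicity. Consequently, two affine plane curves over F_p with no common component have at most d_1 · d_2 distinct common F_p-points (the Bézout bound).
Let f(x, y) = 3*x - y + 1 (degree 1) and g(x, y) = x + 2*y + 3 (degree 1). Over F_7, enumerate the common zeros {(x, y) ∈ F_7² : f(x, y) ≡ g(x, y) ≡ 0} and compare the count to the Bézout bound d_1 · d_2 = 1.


Common zeros: ∅; count = 0; Bézout bound = 1.

deg(f) = 1, deg(g) = 1, so Bézout bound = 1.
Scan x ∈ F_7. For each x, list the y ∈ F_7 with f(x, y) ≡ 0 and those with g(x, y) ≡ 0 (mod 7); the common zeros in that column are the intersection.
  x = 0: f ≡ 0 at y ∈ {1}; g ≡ 0 at y ∈ {2}; common: ∅.
  x = 1: f ≡ 0 at y ∈ {4}; g ≡ 0 at y ∈ {5}; common: ∅.
  x = 2: f ≡ 0 at y ∈ {0}; g ≡ 0 at y ∈ {1}; common: ∅.
  x = 3: f ≡ 0 at y ∈ {3}; g ≡ 0 at y ∈ {4}; common: ∅.
  x = 4: f ≡ 0 at y ∈ {6}; g ≡ 0 at y ∈ {0}; common: ∅.
  x = 5: f ≡ 0 at y ∈ {2}; g ≡ 0 at y ∈ {3}; common: ∅.
  x = 6: f ≡ 0 at y ∈ {5}; g ≡ 0 at y ∈ {6}; common: ∅.
Collecting: common zeros = ∅, so the count is 0.
Comparison with the Bézout bound: 0 ≤ 1 = deg(f)·deg(g), as expected for curves with no common component (the affine F_7-count falls short of the bound because intersections may lie at infinity, over extension fields, or carry multiplicity).


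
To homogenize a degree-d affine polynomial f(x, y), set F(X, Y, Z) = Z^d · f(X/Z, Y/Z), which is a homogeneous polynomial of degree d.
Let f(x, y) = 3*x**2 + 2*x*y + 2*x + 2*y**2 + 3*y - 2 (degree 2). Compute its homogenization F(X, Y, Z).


F(X, Y, Z) = 3*X**2 + 2*X*Y + 2*X*Z + 2*Y**2 + 3*Y*Z - 2*Z**2

deg(f) = 2.
Substitute x = X/Z, y = Y/Z into f, then multiply by Z^2.
  monomial 3·x^2·y^0 ↦ 3·X^2·Y^0·Z^0.
  monomial 2·x^1·y^1 ↦ 2·X^1·Y^1·Z^0.
  monomial 2·x^1·y^0 ↦ 2·X^1·Y^0·Z^1.
  monomial 2·x^0·y^2 ↦ 2·X^0·Y^2·Z^0.
  monomial 3·x^0·y^1 ↦ 3·X^0·Y^1·Z^1.
  monomial -2·x^0·y^0 ↦ -2·X^0·Y^0·Z^2.
Collecting: F(X, Y, Z) = 3*X**2 + 2*X*Y + 2*X*Z + 2*Y**2 + 3*Y*Z - 2*Z**2.


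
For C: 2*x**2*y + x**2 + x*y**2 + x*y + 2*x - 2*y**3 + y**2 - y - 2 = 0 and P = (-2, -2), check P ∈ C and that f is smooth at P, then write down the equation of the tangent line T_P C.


Tangent line at P: 16*x - 15*y + 2 = 0.

Step 1: f(-2, -2) = 0, so P lies on C.
Step 2: partial derivatives
  f_x(x, y) = 4*x*y + 2*x + y**2 + y + 2, f_y(x, y) = 2*x**2 + 2*x*y + x - 6*y**2 + 2*y - 1.
  f_x(P) = 16, f_y(P) = -15 (gradient nonzero, so P is smooth).
Step 3: tangent line at P: 16·(x − -2) + -15·(y − -2) = 0.
Expanding: 16*x - 15*y + 2 = 0.


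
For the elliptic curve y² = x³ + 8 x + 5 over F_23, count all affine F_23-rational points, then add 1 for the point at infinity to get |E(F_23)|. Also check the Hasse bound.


Affine points = {(2, 11), (2, 12), (4, 3), (4, 20), (5, 3), (5, 20), (6, 4), (6, 19), (7, 6), (7, 17), (8, 11), (8, 12), (9, 1), (9, 22), (10, 2), (10, 21), (12, 9), (12, 14), (13, 11), (13, 12), (14, 3), (14, 20), (15, 2), (15, 21), (18, 1), (18, 22), (19, 1), (19, 22), (20, 0), (21, 2), (21, 21)}; affine count = 31; |E(F_23)| = 32.

Discriminant check: Δ ∝ 4a³ + 27b² = 4·8³ + 27·5² = 4·512 + 27·25 ≡ 9 (mod 23). Nonzero ⇒ E is nonsingular.
For each x ∈ F_23, compute rhs = x³ + 8·x + 5 mod 23, then count y ∈ F_23 with y² ≡ rhs.
  x = 0: rhs = 5, matching y values: none (0 points).
  x = 1: rhs = 14, matching y values: none (0 points).
  x = 2: rhs = 6, matching y values: 11, 12 (2 points).
  x = 3: rhs = 10, matching y values: none (0 points).
  x = 4: rhs = 9, matching y values: 3, 20 (2 points).
  x = 5: rhs = 9, matching y values: 3, 20 (2 points).
  x = 6: rhs = 16, matching y values: 4, 19 (2 points).
  x = 7: rhs = 13, matching y values: 6, 17 (2 points).
  x = 8: rhs = 6, matching y values: 11, 12 (2 points).
  x = 9: rhs = 1, matching y values: 1, 22 (2 points).
  x = 10: rhs = 4, matching y values: 2, 21 (2 points).
  x = 11: rhs = 21, matching y values: none (0 points).
  x = 12: rhs = 12, matching y values: 9, 14 (2 points).
  x = 13: rhs = 6, matching y values: 11, 12 (2 points).
  x = 14: rhs = 9, matching y values: 3, 20 (2 points).
  x = 15: rhs = 4, matching y values: 2, 21 (2 points).
  x = 16: rhs = 20, matching y values: none (0 points).
  x = 17: rhs = 17, matching y values: none (0 points).
  x = 18: rhs = 1, matching y values: 1, 22 (2 points).
  x = 19: rhs = 1, matching y values: 1, 22 (2 points).
  x = 20: rhs = 0, matching y values: 0 (1 points).
  x = 21: rhs = 4, matching y values: 2, 21 (2 points).
  x = 22: rhs = 19, matching y values: none (0 points).
Total affine count: 31.
Full point count |E(F_23)| = 31 + 1 = 32.
Hasse bound: |32 − (23+1)| = |8| = 8 ≤ 2√23 ≈ 9.5917 ✓.


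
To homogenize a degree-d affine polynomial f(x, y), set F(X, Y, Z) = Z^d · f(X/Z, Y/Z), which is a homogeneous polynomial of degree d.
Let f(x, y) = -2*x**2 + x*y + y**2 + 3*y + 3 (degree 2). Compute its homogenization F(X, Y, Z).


F(X, Y, Z) = -2*X**2 + X*Y + Y**2 + 3*Y*Z + 3*Z**2

deg(f) = 2.
Substitute x = X/Z, y = Y/Z into f, then multiply by Z^2.
  monomial -2·x^2·y^0 ↦ -2·X^2·Y^0·Z^0.
  monomial 1·x^1·y^1 ↦ 1·X^1·Y^1·Z^0.
  monomial 1·x^0·y^2 ↦ 1·X^0·Y^2·Z^0.
  monomial 3·x^0·y^1 ↦ 3·X^0·Y^1·Z^1.
  monomial 3·x^0·y^0 ↦ 3·X^0·Y^0·Z^2.
Collecting: F(X, Y, Z) = -2*X**2 + X*Y + Y**2 + 3*Y*Z + 3*Z**2.
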